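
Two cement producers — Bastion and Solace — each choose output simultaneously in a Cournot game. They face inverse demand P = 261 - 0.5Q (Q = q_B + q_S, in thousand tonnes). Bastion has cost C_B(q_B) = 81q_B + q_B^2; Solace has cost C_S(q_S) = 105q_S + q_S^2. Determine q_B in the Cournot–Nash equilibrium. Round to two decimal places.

Bastion's profit: π_B = (261 - 0.5Q)q_B - (81q_B + q_B²). Setting ∂π_B/∂q_B = 0: 180 - 3q_B - (1/2)(q_S) = 0.
Solace's profit: π_S = (261 - 0.5Q)q_S - (105q_S + q_S²). Setting ∂π_S/∂q_S = 0: 156 - 3q_S - (1/2)(q_B) = 0.
Best responses: q_B = (180 - (1/2)q_S)/3, q_S = (156 - (1/2)q_B)/3.
Solving the pair: q_B = 264/5, q_S = 216/5.

52.80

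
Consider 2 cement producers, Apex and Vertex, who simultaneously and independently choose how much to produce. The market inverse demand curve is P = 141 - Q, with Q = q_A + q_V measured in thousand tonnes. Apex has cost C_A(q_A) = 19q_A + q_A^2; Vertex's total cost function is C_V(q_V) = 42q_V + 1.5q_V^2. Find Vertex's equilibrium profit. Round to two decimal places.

519.92

Apex's profit: π_A = (141 - Q)q_A - (19q_A + q_A²). Setting ∂π_A/∂q_A = 0: 122 - 4q_A - (q_V) = 0.
Vertex's first-order condition: 99 - 5q_V - (q_A) = 0.
So q_A = (122 - q_V)/4 and q_V = (99 - q_A)/5.
Solving the pair: q_A = 511/19, q_V = 274/19.
Price P = 141 - 785/19 = 1894/19.
Vertex's profit: (1894/19)·(274/19) - 42·(274/19) - (3/2)(274/19)² = 519.9169.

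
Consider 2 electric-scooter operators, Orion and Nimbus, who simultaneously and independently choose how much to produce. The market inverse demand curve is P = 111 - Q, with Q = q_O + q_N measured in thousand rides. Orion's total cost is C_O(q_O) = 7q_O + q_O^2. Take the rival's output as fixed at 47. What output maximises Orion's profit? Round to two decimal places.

With the rival's output fixed at 47, Orion's profit is π_O = (111 - 47 - q_O)q_O - (7q_O + q_O²) = (64 - q_O)q_O - (7q_O + q_O²).
∂π_O/∂q_O = 57 - 4q_O = 0, so q_O = 57/4.

14.25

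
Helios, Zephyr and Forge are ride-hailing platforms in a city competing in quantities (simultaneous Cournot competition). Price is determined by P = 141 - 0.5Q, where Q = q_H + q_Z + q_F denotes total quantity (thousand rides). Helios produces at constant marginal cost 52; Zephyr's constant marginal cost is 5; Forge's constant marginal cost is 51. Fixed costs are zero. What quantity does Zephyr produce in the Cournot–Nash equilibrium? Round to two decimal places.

114.50

Helios's profit: π_H = (141 - 0.5Q)q_H - (52q_H). Setting ∂π_H/∂q_H = 0: 89 - q_H - (1/2)(q_Z + q_F) = 0.
Zephyr's profit: π_Z = (141 - 0.5Q)q_Z - (5q_Z). Setting ∂π_Z/∂q_Z = 0: 136 - q_Z - (1/2)(q_H + q_F) = 0.
Forge's profit: π_F = (141 - 0.5Q)q_F - (51q_F). Setting ∂π_F/∂q_F = 0: 90 - q_F - (1/2)(q_H + q_Z) = 0.
Adding the 3 first-order conditions: 315 − 2Q = 0, so Q = 315/2.
Back-substituting: q_H = (89 − 315/4)/(1/2) = 41/2, q_Z = (136 − 315/4)/(1/2) = 229/2, q_F = (90 − 315/4)/(1/2) = 45/2.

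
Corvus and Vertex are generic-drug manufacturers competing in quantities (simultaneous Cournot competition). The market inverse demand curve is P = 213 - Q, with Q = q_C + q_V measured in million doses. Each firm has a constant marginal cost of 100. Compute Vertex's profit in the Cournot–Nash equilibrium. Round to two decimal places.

1418.78

Each firm earns π_i = (213 - Q)q_i - 100q_i.
First-order condition (treating rivals' output as given): 113 - 2q_i - q_j = 0.
With identical firms every q_j equals q_i, so q_j = q_i and 113 = 3q_i, giving q_i = 113/3.
Price P = 213 - 226/3 = 413/3.
Vertex's profit: (413/3 - 100)·(113/3) = 1418.7778.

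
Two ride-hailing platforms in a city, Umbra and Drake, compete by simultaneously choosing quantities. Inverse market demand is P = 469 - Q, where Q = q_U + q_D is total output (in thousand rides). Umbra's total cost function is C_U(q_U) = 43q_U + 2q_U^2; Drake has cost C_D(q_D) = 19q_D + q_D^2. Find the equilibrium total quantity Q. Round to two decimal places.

Umbra's profit: π_U = (469 - Q)q_U - (43q_U + 2q_U²). Setting ∂π_U/∂q_U = 0: 426 - 6q_U - (q_D) = 0.
Drake's profit: π_D = (469 - Q)q_D - (19q_D + q_D²). Setting ∂π_D/∂q_D = 0: 450 - 4q_D - (q_U) = 0.
So q_U = (426 - q_D)/6 and q_D = (450 - q_U)/4.
Substituting one into the other gives q_U = 1254/23 and q_D = 98.8696.
Total output Q = 1254/23 + 98.8696 = 153.3913.

153.39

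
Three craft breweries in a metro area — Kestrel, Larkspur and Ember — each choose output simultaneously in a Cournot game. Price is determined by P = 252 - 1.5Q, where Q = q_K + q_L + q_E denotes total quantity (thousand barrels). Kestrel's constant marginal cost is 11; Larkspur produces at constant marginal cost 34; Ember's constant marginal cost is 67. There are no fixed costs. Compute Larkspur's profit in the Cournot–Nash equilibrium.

2166

Kestrel's profit: π_K = (252 - 1.5Q)q_K - (11q_K). Setting ∂π_K/∂q_K = 0: 241 - 3q_K - (3/2)(q_L + q_E) = 0.
Larkspur's profit: π_L = (252 - 1.5Q)q_L - (34q_L). Setting ∂π_L/∂q_L = 0: 218 - 3q_L - (3/2)(q_K + q_E) = 0.
Ember's first-order condition: 185 - 3q_E - (3/2)(q_K + q_L) = 0.
Summing all 3 equations gives 644 − 6Q = 0, hence Q = 322/3.
Back-substituting: q_K = (241 − 161)/(3/2) = 160/3, q_L = (218 − 161)/(3/2) = 38, q_E = (185 − 161)/(3/2) = 16.
Price P = 252 - (3/2)·(322/3) = 91.
Larkspur's profit: (91 - 34)·38 = 2166.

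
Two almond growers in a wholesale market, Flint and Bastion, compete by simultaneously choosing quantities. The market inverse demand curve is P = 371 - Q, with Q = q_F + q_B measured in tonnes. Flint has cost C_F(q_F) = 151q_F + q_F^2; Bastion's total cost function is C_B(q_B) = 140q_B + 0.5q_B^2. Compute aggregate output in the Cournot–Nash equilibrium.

103

Flint's profit: π_F = (371 - Q)q_F - (151q_F + q_F²). Setting ∂π_F/∂q_F = 0: 220 - 4q_F - (q_B) = 0.
Bastion's profit: π_B = (371 - Q)q_B - (140q_B + (1/2)q_B²). Setting ∂π_B/∂q_B = 0: 231 - 3q_B - (q_F) = 0.
So q_F = (220 - q_B)/4 and q_B = (231 - q_F)/3.
Solving the pair: q_F = 39, q_B = 64.
Total output Q = 39 + 64 = 103.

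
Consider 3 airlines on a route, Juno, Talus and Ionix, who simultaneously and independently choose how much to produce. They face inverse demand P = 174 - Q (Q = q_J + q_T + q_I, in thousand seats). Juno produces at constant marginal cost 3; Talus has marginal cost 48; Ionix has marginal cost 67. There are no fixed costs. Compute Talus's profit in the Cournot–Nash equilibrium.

625

Juno's profit: π_J = (174 - Q)q_J - (3q_J). Setting ∂π_J/∂q_J = 0: 171 - 2q_J - (q_T + q_I) = 0.
Talus's profit: π_T = (174 - Q)q_T - (48q_T). Setting ∂π_T/∂q_T = 0: 126 - 2q_T - (q_J + q_I) = 0.
Ionix's profit: π_I = (174 - Q)q_I - (67q_I). Setting ∂π_I/∂q_I = 0: 107 - 2q_I - (q_J + q_T) = 0.
Adding the 3 first-order conditions: 404 − 4Q = 0, so Q = 101.
Back-substituting: q_J = (171 − 101) = 70, q_T = (126 − 101) = 25, q_I = (107 − 101) = 6.
Price P = 174 - 101 = 73.
Talus's profit: (73 - 48)·25 = 625.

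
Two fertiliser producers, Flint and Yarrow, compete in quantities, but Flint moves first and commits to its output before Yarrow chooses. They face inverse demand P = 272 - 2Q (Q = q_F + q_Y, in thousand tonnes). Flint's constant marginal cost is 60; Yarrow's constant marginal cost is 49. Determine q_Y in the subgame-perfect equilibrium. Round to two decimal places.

30.63

Solve by backward induction. Given q_F, the follower Yarrow maximises π_Y = (272 - 2q_F - 2q_Y)q_Y - 49q_Y.
∂π_Y/∂q_Y = 223 - 2q_F - 4q_Y = 0 gives the reaction function q_Y = (223 - 2q_F)/4.
Flint substitutes q_Y(q_F) into its own profit: π_F = q_F(272 - 2q_F - (223 - 2q_F)/2) - 60q_F = (321/2 - q_F)q_F - 60q_F.
The leader's first-order condition 201/2 - 2q_F = 0 yields q_F = 201/4.
Then q_Y = (223 - 2·(201/4))/4 = 245/8.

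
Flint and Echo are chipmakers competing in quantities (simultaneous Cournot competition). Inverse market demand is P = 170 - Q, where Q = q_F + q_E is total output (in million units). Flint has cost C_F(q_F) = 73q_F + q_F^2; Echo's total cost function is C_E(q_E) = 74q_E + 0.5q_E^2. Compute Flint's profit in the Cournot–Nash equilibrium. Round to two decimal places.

Flint's profit: π_F = (170 - Q)q_F - (73q_F + q_F²). Setting ∂π_F/∂q_F = 0: 97 - 4q_F - (q_E) = 0.
Echo's first-order condition: 96 - 3q_E - (q_F) = 0.
So q_F = (97 - q_E)/4 and q_E = (96 - q_F)/3.
Substituting one into the other gives q_F = 195/11 and q_E = 287/11.
Price P = 170 - 482/11 = 1388/11.
Flint's profit: (1388/11)·(195/11) - 73·(195/11) - (195/11)² = 628.5124.

628.51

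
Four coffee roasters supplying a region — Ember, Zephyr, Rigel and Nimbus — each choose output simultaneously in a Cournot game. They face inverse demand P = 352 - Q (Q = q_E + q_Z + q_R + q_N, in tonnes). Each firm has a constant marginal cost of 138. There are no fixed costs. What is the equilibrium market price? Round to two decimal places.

Each firm earns π_i = (352 - Q)q_i - 138q_i.
First-order condition (treating rivals' output as given): 214 - 2q_i - Σ_{j≠i} q_j = 0.
With identical firms every q_j equals q_i, so Σ_{j≠i} q_j = 3q_i and 214 = 5q_i, giving q_i = 214/5.
Total output Q = 856/5, so price P = 352 - 856/5 = 904/5.

180.80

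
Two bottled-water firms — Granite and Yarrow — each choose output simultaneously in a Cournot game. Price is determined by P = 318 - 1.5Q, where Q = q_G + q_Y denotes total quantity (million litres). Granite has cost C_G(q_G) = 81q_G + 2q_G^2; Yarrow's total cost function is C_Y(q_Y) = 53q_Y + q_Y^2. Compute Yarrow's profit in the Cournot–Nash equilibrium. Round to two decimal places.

Granite's profit: π_G = (318 - 1.5Q)q_G - (81q_G + 2q_G²). Setting ∂π_G/∂q_G = 0: 237 - 7q_G - (3/2)(q_Y) = 0.
Yarrow's profit: π_Y = (318 - 1.5Q)q_Y - (53q_Y + q_Y²). Setting ∂π_Y/∂q_Y = 0: 265 - 5q_Y - (3/2)(q_G) = 0.
So q_G = (237 - (3/2)q_Y)/7 and q_Y = (265 - (3/2)q_G)/5.
Substituting one into the other gives q_G = 24.0458 and q_Y = 45.7863.
Price P = 318 - (3/2)·69.8321 = 213.2519.
Yarrow's profit: 213.2519·45.7863 - 53·45.7863 - 45.7863² = 5240.9539.

5240.95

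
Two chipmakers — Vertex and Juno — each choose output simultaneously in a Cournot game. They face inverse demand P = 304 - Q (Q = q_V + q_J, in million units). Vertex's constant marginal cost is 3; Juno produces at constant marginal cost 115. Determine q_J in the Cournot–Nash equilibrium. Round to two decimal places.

25.67

Vertex's profit: π_V = (304 - Q)q_V - (3q_V). Setting ∂π_V/∂q_V = 0: 301 - 2q_V - (q_J) = 0.
Juno's profit: π_J = (304 - Q)q_J - (115q_J). Setting ∂π_J/∂q_J = 0: 189 - 2q_J - (q_V) = 0.
So q_V = (301 - q_J)/2 and q_J = (189 - q_V)/2.
Solving the pair: q_V = 413/3, q_J = 77/3.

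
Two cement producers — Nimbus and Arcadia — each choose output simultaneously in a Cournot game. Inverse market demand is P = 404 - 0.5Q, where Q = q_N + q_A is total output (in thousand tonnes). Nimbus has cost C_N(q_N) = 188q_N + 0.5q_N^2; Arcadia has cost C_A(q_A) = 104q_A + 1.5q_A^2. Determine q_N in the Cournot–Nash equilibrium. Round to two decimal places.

92.13

Nimbus's profit: π_N = (404 - 0.5Q)q_N - (188q_N + (1/2)q_N²). Setting ∂π_N/∂q_N = 0: 216 - 2q_N - (1/2)(q_A) = 0.
Arcadia's profit: π_A = (404 - 0.5Q)q_A - (104q_A + (3/2)q_A²). Setting ∂π_A/∂q_A = 0: 300 - 4q_A - (1/2)(q_N) = 0.
Best responses: q_N = (216 - (1/2)q_A)/2, q_A = (300 - (1/2)q_N)/4.
Substituting one into the other gives q_N = 92.1290 and q_A = 1968/31.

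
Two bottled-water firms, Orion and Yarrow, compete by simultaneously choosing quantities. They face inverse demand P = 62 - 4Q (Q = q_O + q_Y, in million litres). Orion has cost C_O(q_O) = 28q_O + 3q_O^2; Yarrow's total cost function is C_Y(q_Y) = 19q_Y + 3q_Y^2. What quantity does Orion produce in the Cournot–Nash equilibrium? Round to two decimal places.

Orion's profit: π_O = (62 - 4Q)q_O - (28q_O + 3q_O²). Setting ∂π_O/∂q_O = 0: 34 - 14q_O - 4(q_Y) = 0.
Yarrow's profit: π_Y = (62 - 4Q)q_Y - (19q_Y + 3q_Y²). Setting ∂π_Y/∂q_Y = 0: 43 - 14q_Y - 4(q_O) = 0.
Best responses: q_O = (34 - 4q_Y)/14, q_Y = (43 - 4q_O)/14.
Substituting one into the other gives q_O = 76/45 and q_Y = 233/90.

1.69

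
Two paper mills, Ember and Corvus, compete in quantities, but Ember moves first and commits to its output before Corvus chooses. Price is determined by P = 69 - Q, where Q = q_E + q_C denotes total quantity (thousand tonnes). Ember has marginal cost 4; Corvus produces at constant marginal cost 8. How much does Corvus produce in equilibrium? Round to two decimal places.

Solve by backward induction. Given q_E, the follower Corvus maximises π_C = (69 - q_E - q_C)q_C - 8q_C.
∂π_C/∂q_C = 61 - q_E - 2q_C = 0 gives the reaction function q_C = (61 - q_E)/2.
Ember substitutes q_C(q_E) into its own profit: π_E = q_E(69 - q_E - (61 - q_E)/2) - 4q_E = (77/2 - (1/2)q_E)q_E - 4q_E.
Maximising: ∂π_E/∂q_E = 69/2 - q_E = 0, giving q_E = 69/2.
Then q_C = (61 - 69/2)/2 = 53/4.

13.25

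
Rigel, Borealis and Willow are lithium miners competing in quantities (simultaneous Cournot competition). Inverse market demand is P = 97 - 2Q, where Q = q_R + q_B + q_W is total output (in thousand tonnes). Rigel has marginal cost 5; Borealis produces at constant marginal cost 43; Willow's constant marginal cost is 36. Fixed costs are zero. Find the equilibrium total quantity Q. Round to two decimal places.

Rigel's profit: π_R = (97 - 2Q)q_R - (5q_R). Setting ∂π_R/∂q_R = 0: 92 - 4q_R - 2(q_B + q_W) = 0.
Borealis's first-order condition: 54 - 4q_B - 2(q_R + q_W) = 0.
Willow's profit: π_W = (97 - 2Q)q_W - (36q_W). Setting ∂π_W/∂q_W = 0: 61 - 4q_W - 2(q_R + q_B) = 0.
Adding the 3 conditions: 207 − 4Q − 4Q = 0, i.e. Q = 207/8.
Back-substituting: q_R = (92 − 207/4)/2 = 161/8, q_B = (54 − 207/4)/2 = 9/8, q_W = (61 − 207/4)/2 = 37/8.
Total output Q = 161/8 + 9/8 + 37/8 = 207/8.

25.88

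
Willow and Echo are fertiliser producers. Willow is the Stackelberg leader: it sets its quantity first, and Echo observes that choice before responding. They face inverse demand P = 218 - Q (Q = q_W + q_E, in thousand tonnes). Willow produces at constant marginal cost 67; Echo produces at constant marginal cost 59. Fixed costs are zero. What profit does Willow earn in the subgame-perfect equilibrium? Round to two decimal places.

2556.13

Solve by backward induction. Given q_W, the follower Echo maximises π_E = (218 - q_W - q_E)q_E - 59q_E.
Setting the follower's marginal profit to zero, 159 - q_W - 2q_E = 0, i.e. q_E = (159 - q_W)/2.
The leader anticipates this reaction. Substituting into P = 218 - Q gives P = 277/2 - (1/2)q_W, so π_W = (277/2 - (1/2)q_W)q_W - 67q_W.
Leader FOC: 143/2 - q_W = 0, so q_W = 143/2.
Then q_E = (159 - 143/2)/2 = 175/4.
Price P = 218 - 461/4 = 411/4.
Willow's profit: (411/4 - 67)·(143/2) = 2556.1250.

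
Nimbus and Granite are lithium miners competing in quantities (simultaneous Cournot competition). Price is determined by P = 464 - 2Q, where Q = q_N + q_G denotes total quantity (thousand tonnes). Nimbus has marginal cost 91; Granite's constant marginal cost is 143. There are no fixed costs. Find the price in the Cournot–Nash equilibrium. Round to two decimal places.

232.67

Nimbus's profit: π_N = (464 - 2Q)q_N - (91q_N). Setting ∂π_N/∂q_N = 0: 373 - 4q_N - 2(q_G) = 0.
Granite's first-order condition: 321 - 4q_G - 2(q_N) = 0.
Rearranging gives the reaction functions q_N = (373 - 2q_G)/4 and q_G = (321 - 2q_N)/4.
Substituting one into the other gives q_N = 425/6 and q_G = 269/6.
Total output Q = 347/3, so price P = 464 - 2·(347/3) = 698/3.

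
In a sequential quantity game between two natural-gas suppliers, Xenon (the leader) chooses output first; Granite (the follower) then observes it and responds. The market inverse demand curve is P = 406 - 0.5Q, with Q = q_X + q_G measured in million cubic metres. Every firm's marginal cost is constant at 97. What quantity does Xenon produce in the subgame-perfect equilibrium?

309

Solve by backward induction. Given q_X, the follower Granite maximises π_G = (406 - (1/2)q_X - (1/2)q_G)q_G - 97q_G.
Follower FOC: 309 - (1/2)q_X - q_G = 0, so q_G(q_X) = (309 - (1/2)q_X).
Xenon substitutes q_G(q_X) into its own profit: π_X = q_X(406 - (1/2)q_X - (309 - (1/2)q_X)/2) - 97q_X = (503/2 - (1/4)q_X)q_X - 97q_X.
The leader's first-order condition 309/2 - (1/2)q_X = 0 yields q_X = 309.
Then q_G = (309 - (1/2)·309) = 309/2.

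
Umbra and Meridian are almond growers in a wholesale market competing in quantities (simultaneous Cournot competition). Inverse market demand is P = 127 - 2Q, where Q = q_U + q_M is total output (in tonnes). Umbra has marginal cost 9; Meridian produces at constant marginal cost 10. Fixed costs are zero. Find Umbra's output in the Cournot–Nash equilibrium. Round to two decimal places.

Umbra's profit: π_U = (127 - 2Q)q_U - (9q_U). Setting ∂π_U/∂q_U = 0: 118 - 4q_U - 2(q_M) = 0.
Meridian's first-order condition: 117 - 4q_M - 2(q_U) = 0.
So q_U = (118 - 2q_M)/4 and q_M = (117 - 2q_U)/4.
Substituting one into the other gives q_U = 119/6 and q_M = 58/3.

19.83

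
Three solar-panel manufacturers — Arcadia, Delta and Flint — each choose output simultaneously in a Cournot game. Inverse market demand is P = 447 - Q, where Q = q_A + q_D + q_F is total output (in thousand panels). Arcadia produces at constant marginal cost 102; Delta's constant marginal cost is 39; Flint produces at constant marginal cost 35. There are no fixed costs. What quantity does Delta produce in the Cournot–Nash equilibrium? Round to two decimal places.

Arcadia's profit: π_A = (447 - Q)q_A - (102q_A). Setting ∂π_A/∂q_A = 0: 345 - 2q_A - (q_D + q_F) = 0.
Delta's profit: π_D = (447 - Q)q_D - (39q_D). Setting ∂π_D/∂q_D = 0: 408 - 2q_D - (q_A + q_F) = 0.
Flint's profit: π_F = (447 - Q)q_F - (35q_F). Setting ∂π_F/∂q_F = 0: 412 - 2q_F - (q_A + q_D) = 0.
Summing all 3 equations gives 1165 − 4Q = 0, hence Q = 1165/4.
Back-substituting: q_A = (345 − 1165/4) = 215/4, q_D = (408 − 1165/4) = 467/4, q_F = (412 − 1165/4) = 483/4.

116.75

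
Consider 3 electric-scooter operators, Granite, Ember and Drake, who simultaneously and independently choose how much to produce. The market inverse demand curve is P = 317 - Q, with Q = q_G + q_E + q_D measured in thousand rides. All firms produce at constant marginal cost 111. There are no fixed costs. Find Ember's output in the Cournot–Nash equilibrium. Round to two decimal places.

Each firm earns π_i = (317 - Q)q_i - 111q_i.
First-order condition (treating rivals' output as given): 206 - 2q_i - Σ_{j≠i} q_j = 0.
With identical firms every q_j equals q_i, so Σ_{j≠i} q_j = 2q_i and 206 = 4q_i, giving q_i = 103/2.

51.50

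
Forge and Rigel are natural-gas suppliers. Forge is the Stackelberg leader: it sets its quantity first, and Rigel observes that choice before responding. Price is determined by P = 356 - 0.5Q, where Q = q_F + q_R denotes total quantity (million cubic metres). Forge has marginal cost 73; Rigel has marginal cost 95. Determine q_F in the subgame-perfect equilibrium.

Solve by backward induction. Given q_F, the follower Rigel maximises π_R = (356 - (1/2)q_F - (1/2)q_R)q_R - 95q_R.
Follower FOC: 261 - (1/2)q_F - q_R = 0, so q_R(q_F) = (261 - (1/2)q_F).
The leader anticipates this reaction. Substituting into P = 356 - 0.5Q gives P = 451/2 - (1/4)q_F, so π_F = (451/2 - (1/4)q_F)q_F - 73q_F.
Leader FOC: 305/2 - (1/2)q_F = 0, so q_F = 305.
Then q_R = (261 - (1/2)·305) = 217/2.

305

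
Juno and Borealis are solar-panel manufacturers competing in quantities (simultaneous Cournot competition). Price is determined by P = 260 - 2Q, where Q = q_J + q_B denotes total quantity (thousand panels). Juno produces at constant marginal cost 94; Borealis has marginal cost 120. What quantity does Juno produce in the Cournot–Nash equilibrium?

32

Juno's profit: π_J = (260 - 2Q)q_J - (94q_J). Setting ∂π_J/∂q_J = 0: 166 - 4q_J - 2(q_B) = 0.
Borealis's profit: π_B = (260 - 2Q)q_B - (120q_B). Setting ∂π_B/∂q_B = 0: 140 - 4q_B - 2(q_J) = 0.
So q_J = (166 - 2q_B)/4 and q_B = (140 - 2q_J)/4.
Solving the pair: q_J = 32, q_B = 19.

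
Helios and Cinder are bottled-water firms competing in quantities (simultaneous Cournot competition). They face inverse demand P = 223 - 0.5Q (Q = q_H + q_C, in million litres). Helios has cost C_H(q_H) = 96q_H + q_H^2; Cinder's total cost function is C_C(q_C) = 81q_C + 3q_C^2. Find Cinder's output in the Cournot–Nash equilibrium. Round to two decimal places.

17.47

Helios's profit: π_H = (223 - 0.5Q)q_H - (96q_H + q_H²). Setting ∂π_H/∂q_H = 0: 127 - 3q_H - (1/2)(q_C) = 0.
Cinder's first-order condition: 142 - 7q_C - (1/2)(q_H) = 0.
Best responses: q_H = (127 - (1/2)q_C)/3, q_C = (142 - (1/2)q_H)/7.
Solving the pair: q_H = 39.4217, q_C = 1450/83.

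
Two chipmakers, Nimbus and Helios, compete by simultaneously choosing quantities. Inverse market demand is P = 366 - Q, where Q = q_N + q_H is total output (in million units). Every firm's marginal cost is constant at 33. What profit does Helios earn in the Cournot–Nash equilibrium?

12321

Each firm earns π_i = (366 - Q)q_i - 33q_i.
Setting ∂π_i/∂q_i = 0 with rivals' quantities fixed: 333 - 2q_i - q_j = 0.
By symmetry each firm produces the same amount; substituting q_j = q_i yields q_i = 333/3 = 111.
Price P = 366 - 222 = 144.
Helios's profit: (144 - 33)·111 = 12321.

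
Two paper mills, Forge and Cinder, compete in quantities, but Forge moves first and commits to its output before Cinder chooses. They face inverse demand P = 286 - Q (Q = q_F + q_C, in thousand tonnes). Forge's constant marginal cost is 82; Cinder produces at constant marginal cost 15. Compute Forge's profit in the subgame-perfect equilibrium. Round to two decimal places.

2346.13

The follower Cinder best-responds to any q_F: π_C = (286 - Q)q_C - 15q_C.
Follower FOC: 271 - q_F - 2q_C = 0, so q_C(q_F) = (271 - q_F)/2.
The leader anticipates this reaction. Substituting into P = 286 - Q gives P = 301/2 - (1/2)q_F, so π_F = (301/2 - (1/2)q_F)q_F - 82q_F.
The leader's first-order condition 137/2 - q_F = 0 yields q_F = 137/2.
Then q_C = (271 - 137/2)/2 = 405/4.
Price P = 286 - 679/4 = 465/4.
Forge's profit: (465/4 - 82)·(137/2) = 2346.1250.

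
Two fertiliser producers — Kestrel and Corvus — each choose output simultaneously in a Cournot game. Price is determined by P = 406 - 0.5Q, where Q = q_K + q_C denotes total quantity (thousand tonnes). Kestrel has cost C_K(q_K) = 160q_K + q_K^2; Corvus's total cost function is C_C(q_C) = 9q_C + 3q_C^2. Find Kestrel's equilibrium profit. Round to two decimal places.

Kestrel's profit: π_K = (406 - 0.5Q)q_K - (160q_K + q_K²). Setting ∂π_K/∂q_K = 0: 246 - 3q_K - (1/2)(q_C) = 0.
Corvus's first-order condition: 397 - 7q_C - (1/2)(q_K) = 0.
So q_K = (246 - (1/2)q_C)/3 and q_C = (397 - (1/2)q_K)/7.
Solving the pair: q_K = 73.4217, q_C = 51.4699.
Price P = 406 - (1/2)·124.8916 = 343.5542.
Kestrel's profit: 343.5542·73.4217 - 160·73.4217 - 73.4217² = 8086.1161.

8086.12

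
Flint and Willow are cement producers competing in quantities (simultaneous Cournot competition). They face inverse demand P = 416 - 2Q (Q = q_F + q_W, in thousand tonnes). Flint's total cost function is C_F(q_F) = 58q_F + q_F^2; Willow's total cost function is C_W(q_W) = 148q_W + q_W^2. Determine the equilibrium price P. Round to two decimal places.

259.50

Flint's profit: π_F = (416 - 2Q)q_F - (58q_F + q_F²). Setting ∂π_F/∂q_F = 0: 358 - 6q_F - 2(q_W) = 0.
Willow's first-order condition: 268 - 6q_W - 2(q_F) = 0.
Best responses: q_F = (358 - 2q_W)/6, q_W = (268 - 2q_F)/6.
Solving the pair: q_F = 403/8, q_W = 223/8.
Total output Q = 313/4, so price P = 416 - 2·(313/4) = 519/2.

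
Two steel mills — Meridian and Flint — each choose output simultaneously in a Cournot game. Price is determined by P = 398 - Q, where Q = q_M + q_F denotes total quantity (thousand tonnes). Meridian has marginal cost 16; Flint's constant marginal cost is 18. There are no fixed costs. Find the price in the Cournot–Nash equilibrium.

Meridian's profit: π_M = (398 - Q)q_M - (16q_M). Setting ∂π_M/∂q_M = 0: 382 - 2q_M - (q_F) = 0.
Flint's first-order condition: 380 - 2q_F - (q_M) = 0.
Rearranging gives the reaction functions q_M = (382 - q_F)/2 and q_F = (380 - q_M)/2.
Solving the pair: q_M = 128, q_F = 126.
Total output Q = 254, so price P = 398 - 254 = 144.

144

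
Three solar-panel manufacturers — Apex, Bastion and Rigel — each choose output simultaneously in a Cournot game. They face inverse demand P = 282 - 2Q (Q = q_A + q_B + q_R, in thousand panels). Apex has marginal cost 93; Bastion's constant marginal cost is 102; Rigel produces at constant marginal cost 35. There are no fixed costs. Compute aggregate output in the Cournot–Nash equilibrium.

77

Apex's profit: π_A = (282 - 2Q)q_A - (93q_A). Setting ∂π_A/∂q_A = 0: 189 - 4q_A - 2(q_B + q_R) = 0.
Bastion's first-order condition: 180 - 4q_B - 2(q_A + q_R) = 0.
Rigel's first-order condition: 247 - 4q_R - 2(q_A + q_B) = 0.
Summing all 3 equations gives 616 − 8Q = 0, hence Q = 77.
Back-substituting: q_A = (189 − 154)/2 = 35/2, q_B = (180 − 154)/2 = 13, q_R = (247 − 154)/2 = 93/2.
Total output Q = 35/2 + 13 + 93/2 = 77.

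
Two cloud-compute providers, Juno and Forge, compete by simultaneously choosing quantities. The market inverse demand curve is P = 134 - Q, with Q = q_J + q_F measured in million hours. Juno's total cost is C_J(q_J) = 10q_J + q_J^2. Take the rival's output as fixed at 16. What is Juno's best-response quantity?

With the rival's output fixed at 16, Juno's profit is π_J = (134 - 16 - q_J)q_J - (10q_J + q_J²) = (118 - q_J)q_J - (10q_J + q_J²).
∂π_J/∂q_J = 108 - 4q_J = 0, so q_J = 27.

27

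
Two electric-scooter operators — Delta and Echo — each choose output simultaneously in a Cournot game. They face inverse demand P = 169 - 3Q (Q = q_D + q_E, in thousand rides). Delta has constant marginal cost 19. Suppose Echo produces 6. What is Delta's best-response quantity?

22

With the rival's output fixed at 6, Delta's profit is π_D = (169 - 3·6 - 3q_D)q_D - (19q_D) = (151 - 3q_D)q_D - (19q_D).
∂π_D/∂q_D = 132 - 6q_D = 0, so q_D = 22.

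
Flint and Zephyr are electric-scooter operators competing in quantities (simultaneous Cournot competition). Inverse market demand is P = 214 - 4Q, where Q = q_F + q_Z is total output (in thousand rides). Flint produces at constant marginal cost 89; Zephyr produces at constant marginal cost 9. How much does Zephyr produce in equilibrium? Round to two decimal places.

23.75

Flint's profit: π_F = (214 - 4Q)q_F - (89q_F). Setting ∂π_F/∂q_F = 0: 125 - 8q_F - 4(q_Z) = 0.
Zephyr's first-order condition: 205 - 8q_Z - 4(q_F) = 0.
So q_F = (125 - 4q_Z)/8 and q_Z = (205 - 4q_F)/8.
Solving the pair: q_F = 15/4, q_Z = 95/4.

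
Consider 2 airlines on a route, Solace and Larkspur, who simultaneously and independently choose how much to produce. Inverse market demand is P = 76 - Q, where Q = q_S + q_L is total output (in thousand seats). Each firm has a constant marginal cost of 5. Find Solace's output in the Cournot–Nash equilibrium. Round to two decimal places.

23.67

Each firm earns π_i = (76 - Q)q_i - 5q_i.
Setting ∂π_i/∂q_i = 0 with rivals' quantities fixed: 71 - 2q_i - q_j = 0.
With identical firms every q_j equals q_i, so q_j = q_i and 71 = 3q_i, giving q_i = 71/3.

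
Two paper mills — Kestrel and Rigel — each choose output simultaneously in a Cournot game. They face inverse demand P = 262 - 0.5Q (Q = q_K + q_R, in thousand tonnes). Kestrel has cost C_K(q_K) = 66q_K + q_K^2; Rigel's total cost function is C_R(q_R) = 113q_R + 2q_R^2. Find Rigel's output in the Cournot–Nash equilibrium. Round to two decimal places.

23.66

Kestrel's profit: π_K = (262 - 0.5Q)q_K - (66q_K + q_K²). Setting ∂π_K/∂q_K = 0: 196 - 3q_K - (1/2)(q_R) = 0.
Rigel's profit: π_R = (262 - 0.5Q)q_R - (113q_R + 2q_R²). Setting ∂π_R/∂q_R = 0: 149 - 5q_R - (1/2)(q_K) = 0.
Best responses: q_K = (196 - (1/2)q_R)/3, q_R = (149 - (1/2)q_K)/5.
Solving the pair: q_K = 61.3898, q_R = 1396/59.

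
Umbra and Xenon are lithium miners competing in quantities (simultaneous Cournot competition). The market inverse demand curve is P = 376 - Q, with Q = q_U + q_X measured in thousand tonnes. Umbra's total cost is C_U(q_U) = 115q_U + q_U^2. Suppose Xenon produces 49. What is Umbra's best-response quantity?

53

With the rival's output fixed at 49, Umbra's profit is π_U = (376 - 49 - q_U)q_U - (115q_U + q_U²) = (327 - q_U)q_U - (115q_U + q_U²).
∂π_U/∂q_U = 212 - 4q_U = 0, so q_U = 53.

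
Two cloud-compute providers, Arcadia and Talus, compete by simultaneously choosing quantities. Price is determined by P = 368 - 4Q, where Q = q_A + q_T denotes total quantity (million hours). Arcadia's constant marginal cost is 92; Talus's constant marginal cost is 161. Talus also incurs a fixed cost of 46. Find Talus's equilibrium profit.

483

Arcadia's profit: π_A = (368 - 4Q)q_A - (92q_A). Setting ∂π_A/∂q_A = 0: 276 - 8q_A - 4(q_T) = 0.
Talus's profit: π_T = (368 - 4Q)q_T - (161q_T). Setting ∂π_T/∂q_T = 0: 207 - 8q_T - 4(q_A) = 0.
Best responses: q_A = (276 - 4q_T)/8, q_T = (207 - 4q_A)/8.
Solving the pair: q_A = 115/4, q_T = 23/2.
Price P = 368 - 4·(161/4) = 207.
Talus's profit: (207 - 161)·(23/2) - 46 = 483.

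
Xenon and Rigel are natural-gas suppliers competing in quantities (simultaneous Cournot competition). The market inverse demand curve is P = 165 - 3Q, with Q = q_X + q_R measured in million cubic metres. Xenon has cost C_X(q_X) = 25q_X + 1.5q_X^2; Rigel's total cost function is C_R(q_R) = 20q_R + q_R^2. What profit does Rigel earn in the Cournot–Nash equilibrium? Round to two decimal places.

Xenon's profit: π_X = (165 - 3Q)q_X - (25q_X + (3/2)q_X²). Setting ∂π_X/∂q_X = 0: 140 - 9q_X - 3(q_R) = 0.
Rigel's first-order condition: 145 - 8q_R - 3(q_X) = 0.
So q_X = (140 - 3q_R)/9 and q_R = (145 - 3q_X)/8.
Substituting one into the other gives q_X = 685/63 and q_R = 295/21.
Price P = 165 - 3·(1570/63) = 1895/21.
Rigel's profit: (1895/21)·(295/21) - 20·(295/21) - (295/21)² = 789.3424.

789.34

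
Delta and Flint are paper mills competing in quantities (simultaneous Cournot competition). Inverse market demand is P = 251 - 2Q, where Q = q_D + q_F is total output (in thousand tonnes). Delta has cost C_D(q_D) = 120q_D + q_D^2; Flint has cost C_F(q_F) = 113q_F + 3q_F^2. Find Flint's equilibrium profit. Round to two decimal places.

510.77

Delta's profit: π_D = (251 - 2Q)q_D - (120q_D + q_D²). Setting ∂π_D/∂q_D = 0: 131 - 6q_D - 2(q_F) = 0.
Flint's profit: π_F = (251 - 2Q)q_F - (113q_F + 3q_F²). Setting ∂π_F/∂q_F = 0: 138 - 10q_F - 2(q_D) = 0.
Rearranging gives the reaction functions q_D = (131 - 2q_F)/6 and q_F = (138 - 2q_D)/10.
Substituting one into the other gives q_D = 517/28 and q_F = 283/28.
Price P = 251 - 2·(200/7) = 1357/7.
Flint's profit: (1357/7)·(283/28) - 113·(283/28) - 3(283/28)² = 510.7717.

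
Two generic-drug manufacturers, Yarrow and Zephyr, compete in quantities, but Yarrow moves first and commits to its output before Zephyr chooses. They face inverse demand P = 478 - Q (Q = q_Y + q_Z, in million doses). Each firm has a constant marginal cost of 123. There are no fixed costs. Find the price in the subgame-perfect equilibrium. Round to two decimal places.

The follower Zephyr best-responds to any q_Y: π_Z = (478 - Q)q_Z - 123q_Z.
Setting the follower's marginal profit to zero, 355 - q_Y - 2q_Z = 0, i.e. q_Z = (355 - q_Y)/2.
Yarrow substitutes q_Z(q_Y) into its own profit: π_Y = q_Y(478 - q_Y - (355 - q_Y)/2) - 123q_Y = (601/2 - (1/2)q_Y)q_Y - 123q_Y.
Leader FOC: 355/2 - q_Y = 0, so q_Y = 355/2.
Then q_Z = (355 - 355/2)/2 = 355/4.
Total output Q = 1065/4, so price P = 478 - 1065/4 = 847/4.

211.75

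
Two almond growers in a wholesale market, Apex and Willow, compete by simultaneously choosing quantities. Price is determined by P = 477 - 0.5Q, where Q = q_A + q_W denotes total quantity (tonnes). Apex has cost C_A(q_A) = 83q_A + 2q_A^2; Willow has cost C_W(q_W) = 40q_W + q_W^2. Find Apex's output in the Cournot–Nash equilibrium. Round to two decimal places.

Apex's profit: π_A = (477 - 0.5Q)q_A - (83q_A + 2q_A²). Setting ∂π_A/∂q_A = 0: 394 - 5q_A - (1/2)(q_W) = 0.
Willow's profit: π_W = (477 - 0.5Q)q_W - (40q_W + q_W²). Setting ∂π_W/∂q_W = 0: 437 - 3q_W - (1/2)(q_A) = 0.
Rearranging gives the reaction functions q_A = (394 - (1/2)q_W)/5 and q_W = (437 - (1/2)q_A)/3.
Substituting one into the other gives q_A = 65.3220 and q_W = 134.7797.

65.32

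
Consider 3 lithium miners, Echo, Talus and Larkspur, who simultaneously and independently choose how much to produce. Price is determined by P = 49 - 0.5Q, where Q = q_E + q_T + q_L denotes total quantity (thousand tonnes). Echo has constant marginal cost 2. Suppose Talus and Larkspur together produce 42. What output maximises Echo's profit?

With rivals' combined output fixed at 42, Echo's profit is π_E = (49 - (1/2)·42 - (1/2)q_E)q_E - (2q_E) = (28 - (1/2)q_E)q_E - (2q_E).
∂π_E/∂q_E = 26 - q_E = 0, so q_E = 26.

26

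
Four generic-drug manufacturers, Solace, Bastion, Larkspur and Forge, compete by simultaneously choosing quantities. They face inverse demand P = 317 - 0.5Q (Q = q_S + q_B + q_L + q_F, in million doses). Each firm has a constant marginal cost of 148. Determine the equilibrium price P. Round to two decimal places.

Each firm earns π_i = (317 - 0.5Q)q_i - 148q_i.
First-order condition (treating rivals' output as given): 169 - q_i - (1/2)·Σ_{j≠i} q_j = 0.
By symmetry each firm produces the same amount; substituting Σ_{j≠i} q_j = 3q_i yields q_i = 169/(5/2) = 338/5.
Total output Q = 1352/5, so price P = 317 - (1/2)·(1352/5) = 909/5.

181.80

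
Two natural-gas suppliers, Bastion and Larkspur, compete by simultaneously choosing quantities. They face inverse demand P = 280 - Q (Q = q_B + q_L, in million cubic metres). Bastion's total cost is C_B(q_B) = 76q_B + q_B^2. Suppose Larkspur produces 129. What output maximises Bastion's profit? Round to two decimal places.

With the rival's output fixed at 129, Bastion's profit is π_B = (280 - 129 - q_B)q_B - (76q_B + q_B²) = (151 - q_B)q_B - (76q_B + q_B²).
∂π_B/∂q_B = 75 - 4q_B = 0, so q_B = 75/4.

18.75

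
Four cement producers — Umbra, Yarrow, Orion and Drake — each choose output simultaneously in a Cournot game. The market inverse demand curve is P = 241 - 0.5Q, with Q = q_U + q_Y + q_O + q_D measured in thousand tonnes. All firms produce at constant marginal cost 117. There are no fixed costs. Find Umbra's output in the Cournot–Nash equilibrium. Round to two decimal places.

49.60

A representative firm's profit is π_i = q_i(241 - 0.5Q) - 117q_i.
Setting ∂π_i/∂q_i = 0 with rivals' quantities fixed: 124 - q_i - (1/2)·Σ_{j≠i} q_j = 0.
By symmetry each firm produces the same amount; substituting Σ_{j≠i} q_j = 3q_i yields q_i = 124/(5/2) = 248/5.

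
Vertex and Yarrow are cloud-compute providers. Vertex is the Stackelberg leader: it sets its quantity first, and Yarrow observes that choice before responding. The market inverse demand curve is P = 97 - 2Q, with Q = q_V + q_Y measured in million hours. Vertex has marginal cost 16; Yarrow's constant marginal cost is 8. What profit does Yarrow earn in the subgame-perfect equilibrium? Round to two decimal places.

344.53

Solve by backward induction. Given q_V, the follower Yarrow maximises π_Y = (97 - 2q_V - 2q_Y)q_Y - 8q_Y.
Follower FOC: 89 - 2q_V - 4q_Y = 0, so q_Y(q_V) = (89 - 2q_V)/4.
The leader anticipates this reaction. Substituting into P = 97 - 2Q gives P = 105/2 - q_V, so π_V = (105/2 - q_V)q_V - 16q_V.
The leader's first-order condition 73/2 - 2q_V = 0 yields q_V = 73/4.
Then q_Y = (89 - 2·(73/4))/4 = 105/8.
Price P = 97 - 2·(251/8) = 137/4.
Yarrow's profit: (137/4 - 8)·(105/8) = 344.5313.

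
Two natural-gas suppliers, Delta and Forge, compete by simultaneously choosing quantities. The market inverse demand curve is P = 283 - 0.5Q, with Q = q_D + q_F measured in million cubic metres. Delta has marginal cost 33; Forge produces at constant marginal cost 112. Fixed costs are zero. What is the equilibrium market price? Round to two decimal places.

142.67

Delta's profit: π_D = (283 - 0.5Q)q_D - (33q_D). Setting ∂π_D/∂q_D = 0: 250 - q_D - (1/2)(q_F) = 0.
Forge's first-order condition: 171 - q_F - (1/2)(q_D) = 0.
Rearranging gives the reaction functions q_D = (250 - (1/2)q_F) and q_F = (171 - (1/2)q_D).
Solving the pair: q_D = 658/3, q_F = 184/3.
Total output Q = 842/3, so price P = 283 - (1/2)·(842/3) = 428/3.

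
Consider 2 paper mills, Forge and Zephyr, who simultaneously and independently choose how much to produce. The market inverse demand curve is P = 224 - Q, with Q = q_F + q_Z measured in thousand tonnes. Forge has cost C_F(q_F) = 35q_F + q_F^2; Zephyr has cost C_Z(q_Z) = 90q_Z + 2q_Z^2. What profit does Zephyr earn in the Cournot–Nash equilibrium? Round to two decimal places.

Forge's profit: π_F = (224 - Q)q_F - (35q_F + q_F²). Setting ∂π_F/∂q_F = 0: 189 - 4q_F - (q_Z) = 0.
Zephyr's first-order condition: 134 - 6q_Z - (q_F) = 0.
So q_F = (189 - q_Z)/4 and q_Z = (134 - q_F)/6.
Solving the pair: q_F = 1000/23, q_Z = 347/23.
Price P = 224 - 1347/23 = 165.4348.
Zephyr's profit: 165.4348·(347/23) - 90·(347/23) - 2(347/23)² = 682.8488.

682.85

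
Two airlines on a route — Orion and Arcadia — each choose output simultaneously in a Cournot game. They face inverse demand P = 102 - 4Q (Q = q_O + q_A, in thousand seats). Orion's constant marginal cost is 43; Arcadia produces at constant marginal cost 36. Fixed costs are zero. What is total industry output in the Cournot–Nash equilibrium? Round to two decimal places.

Orion's profit: π_O = (102 - 4Q)q_O - (43q_O). Setting ∂π_O/∂q_O = 0: 59 - 8q_O - 4(q_A) = 0.
Arcadia's profit: π_A = (102 - 4Q)q_A - (36q_A). Setting ∂π_A/∂q_A = 0: 66 - 8q_A - 4(q_O) = 0.
So q_O = (59 - 4q_A)/8 and q_A = (66 - 4q_O)/8.
Substituting one into the other gives q_O = 13/3 and q_A = 73/12.
Total output Q = 13/3 + 73/12 = 125/12.

10.42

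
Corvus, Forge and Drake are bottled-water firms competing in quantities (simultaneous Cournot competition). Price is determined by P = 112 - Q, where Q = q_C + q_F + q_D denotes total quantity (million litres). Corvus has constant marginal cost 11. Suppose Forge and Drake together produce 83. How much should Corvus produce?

9

With rivals' combined output fixed at 83, Corvus's profit is π_C = (112 - 83 - q_C)q_C - (11q_C) = (29 - q_C)q_C - (11q_C).
∂π_C/∂q_C = 18 - 2q_C = 0, so q_C = 9.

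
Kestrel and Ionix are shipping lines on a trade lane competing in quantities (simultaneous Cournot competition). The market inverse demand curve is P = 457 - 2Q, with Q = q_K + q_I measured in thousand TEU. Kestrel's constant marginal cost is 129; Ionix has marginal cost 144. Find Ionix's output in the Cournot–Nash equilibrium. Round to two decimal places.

Kestrel's profit: π_K = (457 - 2Q)q_K - (129q_K). Setting ∂π_K/∂q_K = 0: 328 - 4q_K - 2(q_I) = 0.
Ionix's first-order condition: 313 - 4q_I - 2(q_K) = 0.
So q_K = (328 - 2q_I)/4 and q_I = (313 - 2q_K)/4.
Solving the pair: q_K = 343/6, q_I = 149/3.

49.67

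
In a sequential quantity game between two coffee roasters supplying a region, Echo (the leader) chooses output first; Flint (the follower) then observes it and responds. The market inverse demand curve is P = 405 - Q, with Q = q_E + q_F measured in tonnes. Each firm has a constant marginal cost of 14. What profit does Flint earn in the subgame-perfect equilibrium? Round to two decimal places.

The follower Flint best-responds to any q_E: π_F = (405 - Q)q_F - 14q_F.
∂π_F/∂q_F = 391 - q_E - 2q_F = 0 gives the reaction function q_F = (391 - q_E)/2.
The leader anticipates this reaction. Substituting into P = 405 - Q gives P = 419/2 - (1/2)q_E, so π_E = (419/2 - (1/2)q_E)q_E - 14q_E.
Leader FOC: 391/2 - q_E = 0, so q_E = 391/2.
Then q_F = (391 - 391/2)/2 = 391/4.
Price P = 405 - 1173/4 = 447/4.
Flint's profit: (447/4 - 14)·(391/4) = 9555.0625.

9555.06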